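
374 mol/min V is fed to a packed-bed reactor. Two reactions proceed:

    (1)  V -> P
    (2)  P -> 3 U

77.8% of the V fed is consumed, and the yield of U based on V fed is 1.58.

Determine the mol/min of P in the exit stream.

Conversion of V: V consumed = 1ξ₁ = 0.778 × 374 → ξ₁ = 291 mol/min.
Yield of U: 3ξ₂ / 374 = 1.58 → ξ₂ = 197 mol/min.
Outlet amounts (n = n₀ + Σ ν·ξ):
  V: 374 − 1(291) = 83.03
  P: 0 + 1(291) − 1(197) = 94
  U: 0 + 3(197) = 590.9

94 mol/min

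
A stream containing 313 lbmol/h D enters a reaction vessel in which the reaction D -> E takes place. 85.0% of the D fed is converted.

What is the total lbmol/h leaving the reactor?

D reacted = 0.85 × 313 = 266.1 lbmol/h; ν_D = −1, so ξ = 266.1/1 = 266.1 lbmol/h.
Outlet amounts (n = n₀ + ν ξ):
  D: 313 − 1(266.1) = 46.95
  E: 0 + 1(266.1) = 266.1
Total out = 46.95 + 266.1 = 313 lbmol/h.

313 lbmol/h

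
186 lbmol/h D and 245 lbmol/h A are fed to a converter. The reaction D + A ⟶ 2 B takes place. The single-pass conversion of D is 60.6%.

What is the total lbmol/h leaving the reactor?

D reacted = 0.606 × 186 = 112.7 lbmol/h; ν_D = −1, so ξ = 112.7/1 = 112.7 lbmol/h.
Outlet amounts (n = n₀ + ν ξ):
  D: 186 − 1(112.7) = 73.28
  A: 245 − 1(112.7) = 132.3
  B: 0 + 2(112.7) = 225.4
Total out = 73.28 + 132.3 + 225.4 = 431 lbmol/h.

431 lbmol/h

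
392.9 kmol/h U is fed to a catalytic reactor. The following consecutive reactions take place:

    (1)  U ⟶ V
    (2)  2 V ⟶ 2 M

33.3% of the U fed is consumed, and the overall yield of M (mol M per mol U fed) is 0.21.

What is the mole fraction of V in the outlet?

0.123

Conversion of U: U consumed = 1ξ₁ = 0.333 × 392.9 → ξ₁ = 130.8 kmol/h.
Yield of M: 2ξ₂ / 392.9 = 0.21 → ξ₂ = 41.25 kmol/h.
Outlet amounts (n = n₀ + Σ ν·ξ):
  U: 392.9 − 1(130.8) = 262.1
  V: 0 + 1(130.8) − 2(41.25) = 48.33
  M: 0 + 2(41.25) = 82.51
Total out = 392.9 kmol/h; y_V = 48.33 / 392.9 = 0.123.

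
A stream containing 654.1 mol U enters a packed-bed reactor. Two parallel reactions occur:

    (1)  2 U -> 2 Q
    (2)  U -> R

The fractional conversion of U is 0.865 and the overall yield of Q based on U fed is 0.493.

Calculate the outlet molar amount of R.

Yield of Q: 2ξ₁ / 654.1 = 0.493 → ξ₁ = 161.2 mol.
Conversion of U: 2ξ₁ + 1ξ₂ = 0.865 × 654.1 = 565.8 → ξ₂ = 243.3 mol.
Outlet amounts (n = n₀ + Σ ν·ξ):
  U: 654.1 − 2(161.2) − 1(243.3) = 88.3
  Q: 0 + 2(161.2) = 322.5
  R: 0 + 1(243.3) = 243.3

243 mol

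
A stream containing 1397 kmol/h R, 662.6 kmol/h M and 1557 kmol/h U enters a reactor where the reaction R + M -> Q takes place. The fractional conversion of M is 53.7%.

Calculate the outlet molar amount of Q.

356 kmol/h

M reacted = 0.537 × 662.6 = 355.8 kmol/h; ν_M = −1, so ξ = 355.8/1 = 355.8 kmol/h.
Outlet amounts (n = n₀ + ν ξ):
  R: 1397 − 1(355.8) = 1041
  M: 662.6 − 1(355.8) = 306.8
  Q: 0 + 1(355.8) = 355.8
  U: 1557 (inert)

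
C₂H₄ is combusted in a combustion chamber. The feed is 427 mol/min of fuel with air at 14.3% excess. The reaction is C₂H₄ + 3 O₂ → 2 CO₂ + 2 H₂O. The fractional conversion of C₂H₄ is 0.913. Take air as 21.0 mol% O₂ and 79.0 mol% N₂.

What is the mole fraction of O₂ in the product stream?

0.0398

Stoichiometric O₂ = 3 × 427 = 1281 mol/min; O₂ fed = 1281 × 1.143 = 1464 mol/min.
N₂ fed = 1464 × 79/21 = 5508 mol/min.
Fuel reacted = 0.913 × 427 → ξ = 389.9 mol/min.
Outlet (n = n₀ + ν ξ):
  C₂H₄: 427 − 1(389.9) = 37.15
  O₂: 1464 − 3(389.9) = 294.6
  N₂: 5508 (inert)
  CO₂: 0 + 2(389.9) = 779.7
  H₂O: 0 + 2(389.9) = 779.7
Total out = 7399 mol/min; y_O₂ = 294.6 / 7399 = 0.03982.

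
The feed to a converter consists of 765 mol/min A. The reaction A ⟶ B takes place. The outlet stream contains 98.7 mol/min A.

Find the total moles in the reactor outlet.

765 mol/min

For A: n = n₀ − 1ξ → 98.7 = 765 − 1ξ, giving ξ = 666.3 mol/min.
Outlet amounts (n = n₀ + ν ξ):
  A: 765 − 1(666.3) = 98.7
  B: 0 + 1(666.3) = 666.3
Total out = 98.7 + 666.3 = 765 mol/min.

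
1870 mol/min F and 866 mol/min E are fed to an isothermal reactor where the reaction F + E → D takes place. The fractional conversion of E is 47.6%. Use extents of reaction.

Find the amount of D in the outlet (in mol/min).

E reacted = 0.476 × 866 = 412.2 mol/min; ν_E = −1, so ξ = 412.2/1 = 412.2 mol/min.
Outlet amounts (n = n₀ + ν ξ):
  F: 1870 − 1(412.2) = 1458
  E: 866 − 1(412.2) = 453.8
  D: 0 + 1(412.2) = 412.2

412 mol/min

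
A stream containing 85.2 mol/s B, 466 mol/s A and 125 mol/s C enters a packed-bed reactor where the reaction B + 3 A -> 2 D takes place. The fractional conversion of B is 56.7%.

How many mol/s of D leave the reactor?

B reacted = 0.567 × 85.2 = 48.31 mol/s; ν_B = −1, so ξ = 48.31/1 = 48.31 mol/s.
Outlet amounts (n = n₀ + ν ξ):
  B: 85.2 − 1(48.31) = 36.89
  A: 466 − 3(48.31) = 321.1
  D: 0 + 2(48.31) = 96.62
  C: 125 (inert)

96.6 mol/s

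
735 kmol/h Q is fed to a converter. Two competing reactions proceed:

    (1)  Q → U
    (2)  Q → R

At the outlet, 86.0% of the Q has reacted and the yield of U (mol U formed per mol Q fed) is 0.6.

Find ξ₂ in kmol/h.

Yield of U: 1ξ₁ / 735 = 0.6 → ξ₁ = 441 kmol/h.
Conversion of Q: 1ξ₁ + 1ξ₂ = 0.86 × 735 = 632.1 → ξ₂ = 191.1 kmol/h.
Outlet amounts (n = n₀ + Σ ν·ξ):
  Q: 735 − 1(441) − 1(191.1) = 102.9
  U: 0 + 1(441) = 441
  R: 0 + 1(191.1) = 191.1

ξ₂ = 191 kmol/h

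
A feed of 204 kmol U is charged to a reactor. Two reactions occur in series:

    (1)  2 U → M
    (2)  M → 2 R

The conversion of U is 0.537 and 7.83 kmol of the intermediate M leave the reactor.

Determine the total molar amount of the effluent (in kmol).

196 kmol

Conversion of U: U consumed = 2ξ₁ = 0.537 × 204 → ξ₁ = 54.77 kmol.
M balance: n_M = 0 + 1ξ₁ − 1ξ₂ = 7.83 → ξ₂ = (1·54.77 − 7.83)/1 = 46.94 kmol.
Outlet amounts (n = n₀ + Σ ν·ξ):
  U: 204 − 2(54.77) = 94.45
  M: 0 + 1(54.77) − 1(46.94) = 7.83
  R: 0 + 2(46.94) = 93.89
Total out = 94.45 + 7.83 + 93.89 = 196.2 kmol.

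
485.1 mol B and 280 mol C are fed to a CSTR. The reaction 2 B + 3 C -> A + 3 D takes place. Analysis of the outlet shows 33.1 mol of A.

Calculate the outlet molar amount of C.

181 mol

For A: n = n₀ + 1ξ → 33.1 = 0 + 1ξ, giving ξ = 33.1 mol.
Outlet amounts (n = n₀ + ν ξ):
  B: 485.1 − 2(33.1) = 418.9
  C: 280 − 3(33.1) = 180.7
  A: 0 + 1(33.1) = 33.1
  D: 0 + 3(33.1) = 99.3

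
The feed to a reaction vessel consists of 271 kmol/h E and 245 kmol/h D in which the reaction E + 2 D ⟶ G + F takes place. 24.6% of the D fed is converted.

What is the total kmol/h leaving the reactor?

486 kmol/h

D reacted = 0.246 × 245 = 60.27 kmol/h; ν_D = −2, so ξ = 60.27/2 = 30.13 kmol/h.
Outlet amounts (n = n₀ + ν ξ):
  E: 271 − 1(30.13) = 240.9
  D: 245 − 2(30.13) = 184.7
  G: 0 + 1(30.13) = 30.13
  F: 0 + 1(30.13) = 30.13
Total out = 240.9 + 184.7 + 30.13 + 30.13 = 485.9 kmol/h.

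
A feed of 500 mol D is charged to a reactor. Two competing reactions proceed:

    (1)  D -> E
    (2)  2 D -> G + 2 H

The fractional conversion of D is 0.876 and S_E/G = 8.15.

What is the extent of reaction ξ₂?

ξ₂ = 43.2 mol

Conversion of D: D consumed = 0.876 × 500 = 438 mol = 1ξ₁ + 2ξ₂.
Selectivity: 1ξ₁ / (1ξ₂) = 8.15 → ξ₁ = 8.15 ξ₂.
Substitute: (1·8.15 + 2) ξ₂ = 438 → ξ₂ = 43.15 mol, ξ₁ = 351.7 mol.
Outlet amounts (n = n₀ + Σ ν·ξ):
  D: 500 − 1(351.7) − 2(43.15) = 62
  E: 0 + 1(351.7) = 351.7
  G: 0 + 1(43.15) = 43.15
  H: 0 + 2(43.15) = 86.31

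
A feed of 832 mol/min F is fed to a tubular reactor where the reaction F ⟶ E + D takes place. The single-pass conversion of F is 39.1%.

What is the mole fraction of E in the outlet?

0.281

F reacted = 0.391 × 832 = 325.3 mol/min; ν_F = −1, so ξ = 325.3/1 = 325.3 mol/min.
Outlet amounts (n = n₀ + ν ξ):
  F: 832 − 1(325.3) = 506.7
  E: 0 + 1(325.3) = 325.3
  D: 0 + 1(325.3) = 325.3
Total out = 1157 mol/min; y_E = 325.3 / 1157 = 0.2811.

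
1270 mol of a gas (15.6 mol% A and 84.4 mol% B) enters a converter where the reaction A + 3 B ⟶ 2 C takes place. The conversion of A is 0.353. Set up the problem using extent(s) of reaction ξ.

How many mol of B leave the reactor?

A reacted = 0.353 × 198.1 = 69.94 mol; ν_A = −1, so ξ = 69.94/1 = 69.94 mol.
Outlet amounts (n = n₀ + ν ξ):
  A: 198.1 − 1(69.94) = 128.2
  B: 1072 − 3(69.94) = 862.1
  C: 0 + 2(69.94) = 139.9

862 mol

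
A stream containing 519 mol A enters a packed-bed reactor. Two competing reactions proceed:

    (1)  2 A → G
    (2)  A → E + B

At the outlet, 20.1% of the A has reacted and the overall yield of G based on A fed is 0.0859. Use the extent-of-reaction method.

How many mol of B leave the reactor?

15.2 mol

Yield of G: 1ξ₁ / 519 = 0.0859 → ξ₁ = 44.58 mol.
Conversion of A: 2ξ₁ + 1ξ₂ = 0.201 × 519 = 104.3 → ξ₂ = 15.15 mol.
Outlet amounts (n = n₀ + Σ ν·ξ):
  A: 519 − 2(44.58) − 1(15.15) = 414.7
  G: 0 + 1(44.58) = 44.58
  E: 0 + 1(15.15) = 15.15
  B: 0 + 1(15.15) = 15.15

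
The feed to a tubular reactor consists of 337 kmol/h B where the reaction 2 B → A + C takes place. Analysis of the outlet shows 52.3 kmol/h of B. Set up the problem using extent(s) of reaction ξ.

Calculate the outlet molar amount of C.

142 kmol/h

For B: n = n₀ − 2ξ → 52.3 = 337 − 2ξ, giving ξ = 142.3 kmol/h.
Outlet amounts (n = n₀ + ν ξ):
  B: 337 − 2(142.3) = 52.3
  A: 0 + 1(142.3) = 142.3
  C: 0 + 1(142.3) = 142.3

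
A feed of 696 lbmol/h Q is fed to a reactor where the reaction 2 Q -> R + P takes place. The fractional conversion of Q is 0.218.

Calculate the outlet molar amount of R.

75.9 lbmol/h

Q reacted = 0.218 × 696 = 151.7 lbmol/h; ν_Q = −2, so ξ = 151.7/2 = 75.86 lbmol/h.
Outlet amounts (n = n₀ + ν ξ):
  Q: 696 − 2(75.86) = 544.3
  R: 0 + 1(75.86) = 75.86
  P: 0 + 1(75.86) = 75.86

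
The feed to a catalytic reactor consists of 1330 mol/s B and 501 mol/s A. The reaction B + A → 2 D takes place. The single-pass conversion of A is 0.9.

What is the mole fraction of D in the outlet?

0.493

A reacted = 0.9 × 501 = 450.9 mol/s; ν_A = −1, so ξ = 450.9/1 = 450.9 mol/s.
Outlet amounts (n = n₀ + ν ξ):
  B: 1330 − 1(450.9) = 879.1
  A: 501 − 1(450.9) = 50.1
  D: 0 + 2(450.9) = 901.8
Total out = 1831 mol/s; y_D = 901.8 / 1831 = 0.4925.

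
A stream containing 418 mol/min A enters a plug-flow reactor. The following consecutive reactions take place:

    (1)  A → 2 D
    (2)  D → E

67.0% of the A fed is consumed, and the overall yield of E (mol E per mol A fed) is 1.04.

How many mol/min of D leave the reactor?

Conversion of A: A consumed = 1ξ₁ = 0.67 × 418 → ξ₁ = 280.1 mol/min.
Yield of E: 1ξ₂ / 418 = 1.04 → ξ₂ = 434.7 mol/min.
Outlet amounts (n = n₀ + Σ ν·ξ):
  A: 418 − 1(280.1) = 137.9
  D: 0 + 2(280.1) − 1(434.7) = 125.4
  E: 0 + 1(434.7) = 434.7

125 mol/min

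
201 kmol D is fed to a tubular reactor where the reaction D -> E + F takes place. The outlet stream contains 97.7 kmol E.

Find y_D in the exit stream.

For E: n = n₀ + 1ξ → 97.7 = 0 + 1ξ, giving ξ = 97.7 kmol.
Outlet amounts (n = n₀ + ν ξ):
  D: 201 − 1(97.7) = 103.3
  E: 0 + 1(97.7) = 97.7
  F: 0 + 1(97.7) = 97.7
Total out = 298.7 kmol; y_D = 103.3 / 298.7 = 0.3458.

0.346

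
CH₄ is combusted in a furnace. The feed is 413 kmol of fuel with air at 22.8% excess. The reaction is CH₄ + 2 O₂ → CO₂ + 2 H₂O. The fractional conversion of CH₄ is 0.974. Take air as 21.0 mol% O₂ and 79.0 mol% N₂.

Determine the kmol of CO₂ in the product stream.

402 kmol

Stoichiometric O₂ = 2 × 413 = 826 kmol; O₂ fed = 826 × 1.228 = 1014 kmol.
N₂ fed = 1014 × 79/21 = 3816 kmol.
Fuel reacted = 0.974 × 413 → ξ = 402.3 kmol.
Outlet (n = n₀ + ν ξ):
  CH₄: 413 − 1(402.3) = 10.74
  O₂: 1014 − 2(402.3) = 209.8
  N₂: 3816 (inert)
  CO₂: 0 + 1(402.3) = 402.3
  H₂O: 0 + 2(402.3) = 804.5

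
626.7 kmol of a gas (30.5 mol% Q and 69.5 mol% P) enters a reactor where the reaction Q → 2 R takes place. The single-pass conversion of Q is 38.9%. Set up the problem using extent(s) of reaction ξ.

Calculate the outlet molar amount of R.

Q reacted = 0.389 × 191.1 = 74.35 kmol; ν_Q = −1, so ξ = 74.35/1 = 74.35 kmol.
Outlet amounts (n = n₀ + ν ξ):
  Q: 191.1 − 1(74.35) = 116.8
  R: 0 + 2(74.35) = 148.7
  P: 435.6 (inert)

149 kmol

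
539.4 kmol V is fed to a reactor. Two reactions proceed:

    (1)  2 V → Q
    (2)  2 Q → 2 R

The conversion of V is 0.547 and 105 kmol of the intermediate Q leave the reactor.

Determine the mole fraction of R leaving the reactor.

Conversion of V: V consumed = 2ξ₁ = 0.547 × 539.4 → ξ₁ = 147.5 kmol.
Q balance: n_Q = 0 + 1ξ₁ − 2ξ₂ = 105 → ξ₂ = (1·147.5 − 105)/2 = 21.26 kmol.
Outlet amounts (n = n₀ + Σ ν·ξ):
  V: 539.4 − 2(147.5) = 244.3
  Q: 0 + 1(147.5) − 2(21.26) = 105
  R: 0 + 2(21.26) = 42.53
Total out = 391.9 kmol; y_R = 42.53 / 391.9 = 0.1085.

0.109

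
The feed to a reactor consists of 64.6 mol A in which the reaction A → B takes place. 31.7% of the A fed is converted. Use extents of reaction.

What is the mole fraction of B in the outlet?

0.317

A reacted = 0.317 × 64.6 = 20.48 mol; ν_A = −1, so ξ = 20.48/1 = 20.48 mol.
Outlet amounts (n = n₀ + ν ξ):
  A: 64.6 − 1(20.48) = 44.12
  B: 0 + 1(20.48) = 20.48
Total out = 64.6 mol; y_B = 20.48 / 64.6 = 0.317.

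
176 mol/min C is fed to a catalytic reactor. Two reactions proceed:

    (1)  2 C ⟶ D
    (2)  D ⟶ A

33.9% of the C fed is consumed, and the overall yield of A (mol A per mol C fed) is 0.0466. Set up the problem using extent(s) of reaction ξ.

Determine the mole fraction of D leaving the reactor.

Conversion of C: C consumed = 2ξ₁ = 0.339 × 176 → ξ₁ = 29.83 mol/min.
Yield of A: 1ξ₂ / 176 = 0.0466 → ξ₂ = 8.202 mol/min.
Outlet amounts (n = n₀ + Σ ν·ξ):
  C: 176 − 2(29.83) = 116.3
  D: 0 + 1(29.83) − 1(8.202) = 21.63
  A: 0 + 1(8.202) = 8.202
Total out = 146.2 mol/min; y_D = 21.63 / 146.2 = 0.148.

0.148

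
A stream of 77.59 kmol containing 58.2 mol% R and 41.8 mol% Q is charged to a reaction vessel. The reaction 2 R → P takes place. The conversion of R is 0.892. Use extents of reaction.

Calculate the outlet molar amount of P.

R reacted = 0.892 × 45.16 = 40.28 kmol; ν_R = −2, so ξ = 40.28/2 = 20.14 kmol.
Outlet amounts (n = n₀ + ν ξ):
  R: 45.16 − 2(20.14) = 4.877
  P: 0 + 1(20.14) = 20.14
  Q: 32.43 (inert)

20.1 kmol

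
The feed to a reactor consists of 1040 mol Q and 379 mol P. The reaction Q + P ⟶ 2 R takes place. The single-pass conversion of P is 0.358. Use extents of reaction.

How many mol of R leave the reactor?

271 mol

P reacted = 0.358 × 379 = 135.7 mol; ν_P = −1, so ξ = 135.7/1 = 135.7 mol.
Outlet amounts (n = n₀ + ν ξ):
  Q: 1040 − 1(135.7) = 904.3
  P: 379 − 1(135.7) = 243.3
  R: 0 + 2(135.7) = 271.4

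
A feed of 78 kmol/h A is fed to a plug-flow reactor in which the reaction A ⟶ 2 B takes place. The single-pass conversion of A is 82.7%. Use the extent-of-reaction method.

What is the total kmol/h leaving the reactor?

A reacted = 0.827 × 78 = 64.51 kmol/h; ν_A = −1, so ξ = 64.51/1 = 64.51 kmol/h.
Outlet amounts (n = n₀ + ν ξ):
  A: 78 − 1(64.51) = 13.49
  B: 0 + 2(64.51) = 129
Total out = 13.49 + 129 = 142.5 kmol/h.

143 kmol/h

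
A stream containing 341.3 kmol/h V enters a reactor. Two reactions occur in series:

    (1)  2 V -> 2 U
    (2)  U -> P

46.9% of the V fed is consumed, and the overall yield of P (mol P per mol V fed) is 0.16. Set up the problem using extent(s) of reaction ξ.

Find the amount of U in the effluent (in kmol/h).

Conversion of V: V consumed = 2ξ₁ = 0.469 × 341.3 → ξ₁ = 80.03 kmol/h.
Yield of P: 1ξ₂ / 341.3 = 0.16 → ξ₂ = 54.61 kmol/h.
Outlet amounts (n = n₀ + Σ ν·ξ):
  V: 341.3 − 2(80.03) = 181.2
  U: 0 + 2(80.03) − 1(54.61) = 105.5
  P: 0 + 1(54.61) = 54.61

105 kmol/h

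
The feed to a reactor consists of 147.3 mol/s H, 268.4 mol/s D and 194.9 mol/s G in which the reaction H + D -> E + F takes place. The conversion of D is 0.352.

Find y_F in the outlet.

0.155

D reacted = 0.352 × 268.4 = 94.48 mol/s; ν_D = −1, so ξ = 94.48/1 = 94.48 mol/s.
Outlet amounts (n = n₀ + ν ξ):
  H: 147.3 − 1(94.48) = 52.82
  D: 268.4 − 1(94.48) = 173.9
  E: 0 + 1(94.48) = 94.48
  F: 0 + 1(94.48) = 94.48
  G: 194.9 (inert)
Total out = 610.6 mol/s; y_F = 94.48 / 610.6 = 0.1547.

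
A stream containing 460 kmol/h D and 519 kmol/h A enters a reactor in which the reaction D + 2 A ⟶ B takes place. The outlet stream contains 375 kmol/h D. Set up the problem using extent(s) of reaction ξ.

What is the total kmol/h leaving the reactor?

For D: n = n₀ − 1ξ → 375 = 460 − 1ξ, giving ξ = 85 kmol/h.
Outlet amounts (n = n₀ + ν ξ):
  D: 460 − 1(85) = 375
  A: 519 − 2(85) = 349
  B: 0 + 1(85) = 85
Total out = 375 + 349 + 85 = 809 kmol/h.

809 kmol/h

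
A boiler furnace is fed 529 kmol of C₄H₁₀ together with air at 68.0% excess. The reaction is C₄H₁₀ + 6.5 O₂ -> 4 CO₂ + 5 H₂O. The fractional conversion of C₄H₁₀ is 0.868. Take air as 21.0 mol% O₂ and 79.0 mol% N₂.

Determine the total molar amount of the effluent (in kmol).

Stoichiometric O₂ = 6.5 × 529 = 3438 kmol; O₂ fed = 3438 × 1.680 = 5777 kmol.
N₂ fed = 5777 × 79/21 = 21730 kmol.
Fuel reacted = 0.868 × 529 → ξ = 459.2 kmol.
Outlet (n = n₀ + ν ξ):
  C₄H₁₀: 529 − 1(459.2) = 69.83
  O₂: 5777 − 6.5(459.2) = 2792
  N₂: 21730 (inert)
  CO₂: 0 + 4(459.2) = 1837
  H₂O: 0 + 5(459.2) = 2296
Total out = 69.83 + 2792 + 21730 + 1837 + 2296 = 28730 kmol.

28700 kmol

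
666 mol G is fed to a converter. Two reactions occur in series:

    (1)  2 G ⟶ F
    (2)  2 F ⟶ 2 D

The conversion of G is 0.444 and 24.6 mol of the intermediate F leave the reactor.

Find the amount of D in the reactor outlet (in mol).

Conversion of G: G consumed = 2ξ₁ = 0.444 × 666 → ξ₁ = 147.9 mol.
F balance: n_F = 0 + 1ξ₁ − 2ξ₂ = 24.6 → ξ₂ = (1·147.9 − 24.6)/2 = 61.63 mol.
Outlet amounts (n = n₀ + Σ ν·ξ):
  G: 666 − 2(147.9) = 370.3
  F: 0 + 1(147.9) − 2(61.63) = 24.6
  D: 0 + 2(61.63) = 123.3

123 mol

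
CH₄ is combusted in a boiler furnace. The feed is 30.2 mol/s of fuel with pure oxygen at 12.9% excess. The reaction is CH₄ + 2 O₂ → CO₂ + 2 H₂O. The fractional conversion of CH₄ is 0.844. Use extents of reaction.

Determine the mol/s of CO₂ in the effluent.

25.5 mol/s

Stoichiometric O₂ = 2 × 30.2 = 60.4 mol/s; O₂ fed = 60.4 × 1.129 = 68.19 mol/s.
Fuel reacted = 0.844 × 30.2 → ξ = 25.49 mol/s.
Outlet (n = n₀ + ν ξ):
  CH₄: 30.2 − 1(25.49) = 4.711
  O₂: 68.19 − 2(25.49) = 17.21
  CO₂: 0 + 1(25.49) = 25.49
  H₂O: 0 + 2(25.49) = 50.98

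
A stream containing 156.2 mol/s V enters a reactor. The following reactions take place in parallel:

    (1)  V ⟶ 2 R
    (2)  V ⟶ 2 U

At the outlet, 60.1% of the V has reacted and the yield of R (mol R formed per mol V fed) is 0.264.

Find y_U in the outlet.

0.586

Yield of R: 2ξ₁ / 156.2 = 0.264 → ξ₁ = 20.62 mol/s.
Conversion of V: 1ξ₁ + 1ξ₂ = 0.601 × 156.2 = 93.88 → ξ₂ = 73.26 mol/s.
Outlet amounts (n = n₀ + Σ ν·ξ):
  V: 156.2 − 1(20.62) − 1(73.26) = 62.32
  R: 0 + 2(20.62) = 41.24
  U: 0 + 2(73.26) = 146.5
Total out = 250.1 mol/s; y_U = 146.5 / 250.1 = 0.5859.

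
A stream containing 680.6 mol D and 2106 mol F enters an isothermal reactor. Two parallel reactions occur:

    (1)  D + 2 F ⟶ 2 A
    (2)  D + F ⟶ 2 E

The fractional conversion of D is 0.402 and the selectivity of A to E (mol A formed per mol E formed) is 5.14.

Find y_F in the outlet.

Conversion of D: D consumed = 0.402 × 680.6 = 273.6 mol = 1ξ₁ + 1ξ₂.
Selectivity: 2ξ₁ / (2ξ₂) = 5.14 → ξ₁ = 5.14 ξ₂.
Substitute: (1·5.14 + 1) ξ₂ = 273.6 → ξ₂ = 44.56 mol, ξ₁ = 229 mol.
Outlet amounts (n = n₀ + Σ ν·ξ):
  D: 680.6 − 1(229) − 1(44.56) = 407
  F: 2106 − 2(229) − 1(44.56) = 1603
  A: 0 + 2(229) = 458.1
  E: 0 + 2(44.56) = 89.12
Total out = 2558 mol; y_F = 1603 / 2558 = 0.6269.

0.627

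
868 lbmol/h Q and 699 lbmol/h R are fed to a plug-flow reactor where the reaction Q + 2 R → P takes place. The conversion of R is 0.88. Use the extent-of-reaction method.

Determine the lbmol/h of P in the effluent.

308 lbmol/h

R reacted = 0.88 × 699 = 615.1 lbmol/h; ν_R = −2, so ξ = 615.1/2 = 307.6 lbmol/h.
Outlet amounts (n = n₀ + ν ξ):
  Q: 868 − 1(307.6) = 560.4
  R: 699 − 2(307.6) = 83.88
  P: 0 + 1(307.6) = 307.6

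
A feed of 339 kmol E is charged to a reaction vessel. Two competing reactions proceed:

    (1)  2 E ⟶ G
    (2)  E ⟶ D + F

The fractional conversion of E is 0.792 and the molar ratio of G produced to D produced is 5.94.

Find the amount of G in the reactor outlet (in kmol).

Conversion of E: E consumed = 0.792 × 339 = 268.5 kmol = 2ξ₁ + 1ξ₂.
Selectivity: 1ξ₁ / (1ξ₂) = 5.94 → ξ₁ = 5.94 ξ₂.
Substitute: (2·5.94 + 1) ξ₂ = 268.5 → ξ₂ = 20.85 kmol, ξ₁ = 123.8 kmol.
Outlet amounts (n = n₀ + Σ ν·ξ):
  E: 339 − 2(123.8) − 1(20.85) = 70.51
  G: 0 + 1(123.8) = 123.8
  D: 0 + 1(20.85) = 20.85
  F: 0 + 1(20.85) = 20.85

124 kmol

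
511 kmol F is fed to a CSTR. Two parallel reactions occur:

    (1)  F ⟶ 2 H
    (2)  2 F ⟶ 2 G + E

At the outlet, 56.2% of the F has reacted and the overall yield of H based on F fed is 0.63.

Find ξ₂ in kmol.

Yield of H: 2ξ₁ / 511 = 0.63 → ξ₁ = 161 kmol.
Conversion of F: 1ξ₁ + 2ξ₂ = 0.562 × 511 = 287.2 → ξ₂ = 63.11 kmol.
Outlet amounts (n = n₀ + Σ ν·ξ):
  F: 511 − 1(161) − 2(63.11) = 223.8
  H: 0 + 2(161) = 321.9
  G: 0 + 2(63.11) = 126.2
  E: 0 + 1(63.11) = 63.11

ξ₂ = 63.1 kmol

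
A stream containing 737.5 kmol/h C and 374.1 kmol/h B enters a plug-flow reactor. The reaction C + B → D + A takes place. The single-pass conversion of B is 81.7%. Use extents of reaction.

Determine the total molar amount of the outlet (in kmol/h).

B reacted = 0.817 × 374.1 = 305.6 kmol/h; ν_B = −1, so ξ = 305.6/1 = 305.6 kmol/h.
Outlet amounts (n = n₀ + ν ξ):
  C: 737.5 − 1(305.6) = 431.9
  B: 374.1 − 1(305.6) = 68.46
  D: 0 + 1(305.6) = 305.6
  A: 0 + 1(305.6) = 305.6
Total out = 431.9 + 68.46 + 305.6 + 305.6 = 1112 kmol/h.

1110 kmol/h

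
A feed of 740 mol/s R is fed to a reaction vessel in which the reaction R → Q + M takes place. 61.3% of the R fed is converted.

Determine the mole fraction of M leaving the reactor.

R reacted = 0.613 × 740 = 453.6 mol/s; ν_R = −1, so ξ = 453.6/1 = 453.6 mol/s.
Outlet amounts (n = n₀ + ν ξ):
  R: 740 − 1(453.6) = 286.4
  Q: 0 + 1(453.6) = 453.6
  M: 0 + 1(453.6) = 453.6
Total out = 1194 mol/s; y_M = 453.6 / 1194 = 0.38.

0.38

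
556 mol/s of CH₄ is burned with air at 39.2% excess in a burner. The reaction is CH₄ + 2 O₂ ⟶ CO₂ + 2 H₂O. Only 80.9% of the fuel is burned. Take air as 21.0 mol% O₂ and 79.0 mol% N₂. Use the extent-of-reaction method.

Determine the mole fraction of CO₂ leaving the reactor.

Stoichiometric O₂ = 2 × 556 = 1112 mol/s; O₂ fed = 1112 × 1.392 = 1548 mol/s.
N₂ fed = 1548 × 79/21 = 5823 mol/s.
Fuel reacted = 0.809 × 556 → ξ = 449.8 mol/s.
Outlet (n = n₀ + ν ξ):
  CH₄: 556 − 1(449.8) = 106.2
  O₂: 1548 − 2(449.8) = 648.3
  N₂: 5823 (inert)
  CO₂: 0 + 1(449.8) = 449.8
  H₂O: 0 + 2(449.8) = 899.6
Total out = 7927 mol/s; y_CO₂ = 449.8 / 7927 = 0.05674.

0.0567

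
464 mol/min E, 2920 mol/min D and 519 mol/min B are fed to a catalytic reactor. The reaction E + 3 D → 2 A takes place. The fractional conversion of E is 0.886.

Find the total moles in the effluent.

3080 mol/min

E reacted = 0.886 × 464 = 411.1 mol/min; ν_E = −1, so ξ = 411.1/1 = 411.1 mol/min.
Outlet amounts (n = n₀ + ν ξ):
  E: 464 − 1(411.1) = 52.9
  D: 2920 − 3(411.1) = 1687
  A: 0 + 2(411.1) = 822.2
  B: 519 (inert)
Total out = 52.9 + 1687 + 822.2 + 519 = 3081 mol/min.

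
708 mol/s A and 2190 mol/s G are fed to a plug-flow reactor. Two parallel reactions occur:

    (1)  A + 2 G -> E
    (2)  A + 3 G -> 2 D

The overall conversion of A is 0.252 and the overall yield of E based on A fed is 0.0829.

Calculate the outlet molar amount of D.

239 mol/s

Yield of E: 1ξ₁ / 708 = 0.0829 → ξ₁ = 58.69 mol/s.
Conversion of A: 1ξ₁ + 1ξ₂ = 0.252 × 708 = 178.4 → ξ₂ = 119.7 mol/s.
Outlet amounts (n = n₀ + Σ ν·ξ):
  A: 708 − 1(58.69) − 1(119.7) = 529.6
  G: 2190 − 2(58.69) − 3(119.7) = 1713
  E: 0 + 1(58.69) = 58.69
  D: 0 + 2(119.7) = 239.4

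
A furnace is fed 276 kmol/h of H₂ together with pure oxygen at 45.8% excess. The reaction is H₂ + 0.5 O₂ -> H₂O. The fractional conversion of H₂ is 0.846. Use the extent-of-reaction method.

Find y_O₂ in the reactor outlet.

0.234

Stoichiometric O₂ = 0.5 × 276 = 138 kmol/h; O₂ fed = 138 × 1.458 = 201.2 kmol/h.
Fuel reacted = 0.846 × 276 → ξ = 233.5 kmol/h.
Outlet (n = n₀ + ν ξ):
  H₂: 276 − 1(233.5) = 42.5
  O₂: 201.2 − 0.5(233.5) = 84.46
  H₂O: 0 + 1(233.5) = 233.5
Total out = 360.5 kmol/h; y_O₂ = 84.46 / 360.5 = 0.2343.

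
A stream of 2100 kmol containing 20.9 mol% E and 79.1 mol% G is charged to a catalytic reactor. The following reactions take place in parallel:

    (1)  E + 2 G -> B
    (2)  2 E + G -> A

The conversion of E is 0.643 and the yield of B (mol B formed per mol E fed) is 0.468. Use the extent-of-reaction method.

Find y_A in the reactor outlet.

Yield of B: 1ξ₁ / 438.9 = 0.468 → ξ₁ = 205.4 kmol.
Conversion of E: 1ξ₁ + 2ξ₂ = 0.643 × 438.9 = 282.2 → ξ₂ = 38.4 kmol.
Outlet amounts (n = n₀ + Σ ν·ξ):
  E: 438.9 − 1(205.4) − 2(38.4) = 156.7
  G: 1661 − 2(205.4) − 1(38.4) = 1212
  B: 0 + 1(205.4) = 205.4
  A: 0 + 1(38.4) = 38.4
Total out = 1612 kmol; y_A = 38.4 / 1612 = 0.02382.

0.0238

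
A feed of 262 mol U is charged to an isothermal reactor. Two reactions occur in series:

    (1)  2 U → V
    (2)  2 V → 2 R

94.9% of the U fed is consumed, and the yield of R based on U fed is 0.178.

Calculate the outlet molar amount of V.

Conversion of U: U consumed = 2ξ₁ = 0.949 × 262 → ξ₁ = 124.3 mol.
Yield of R: 2ξ₂ / 262 = 0.178 → ξ₂ = 23.32 mol.
Outlet amounts (n = n₀ + Σ ν·ξ):
  U: 262 − 2(124.3) = 13.36
  V: 0 + 1(124.3) − 2(23.32) = 77.68
  R: 0 + 2(23.32) = 46.64

77.7 mol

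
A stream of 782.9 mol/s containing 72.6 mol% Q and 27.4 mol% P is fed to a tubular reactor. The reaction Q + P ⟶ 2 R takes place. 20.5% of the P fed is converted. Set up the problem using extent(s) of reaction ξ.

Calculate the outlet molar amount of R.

88 mol/s

P reacted = 0.205 × 214.5 = 43.98 mol/s; ν_P = −1, so ξ = 43.98/1 = 43.98 mol/s.
Outlet amounts (n = n₀ + ν ξ):
  Q: 568.4 − 1(43.98) = 524.4
  P: 214.5 − 1(43.98) = 170.5
  R: 0 + 2(43.98) = 87.95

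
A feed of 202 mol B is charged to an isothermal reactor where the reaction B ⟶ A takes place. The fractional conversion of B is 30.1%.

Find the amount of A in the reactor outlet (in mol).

B reacted = 0.301 × 202 = 60.8 mol; ν_B = −1, so ξ = 60.8/1 = 60.8 mol.
Outlet amounts (n = n₀ + ν ξ):
  B: 202 − 1(60.8) = 141.2
  A: 0 + 1(60.8) = 60.8

60.8 mol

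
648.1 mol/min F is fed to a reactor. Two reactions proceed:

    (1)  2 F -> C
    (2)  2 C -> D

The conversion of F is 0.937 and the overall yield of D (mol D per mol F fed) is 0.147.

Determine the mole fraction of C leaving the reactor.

Conversion of F: F consumed = 2ξ₁ = 0.937 × 648.1 → ξ₁ = 303.6 mol/min.
Yield of D: 1ξ₂ / 648.1 = 0.147 → ξ₂ = 95.27 mol/min.
Outlet amounts (n = n₀ + Σ ν·ξ):
  F: 648.1 − 2(303.6) = 40.83
  C: 0 + 1(303.6) − 2(95.27) = 113.1
  D: 0 + 1(95.27) = 95.27
Total out = 249.2 mol/min; y_C = 113.1 / 249.2 = 0.4538.

0.454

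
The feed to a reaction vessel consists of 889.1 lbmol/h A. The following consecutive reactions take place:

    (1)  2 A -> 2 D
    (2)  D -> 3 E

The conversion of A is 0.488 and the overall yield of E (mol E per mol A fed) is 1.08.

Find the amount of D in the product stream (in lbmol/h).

Conversion of A: A consumed = 2ξ₁ = 0.488 × 889.1 → ξ₁ = 216.9 lbmol/h.
Yield of E: 3ξ₂ / 889.1 = 1.08 → ξ₂ = 320.1 lbmol/h.
Outlet amounts (n = n₀ + Σ ν·ξ):
  A: 889.1 − 2(216.9) = 455.2
  D: 0 + 2(216.9) − 1(320.1) = 113.8
  E: 0 + 3(320.1) = 960.2

114 lbmol/h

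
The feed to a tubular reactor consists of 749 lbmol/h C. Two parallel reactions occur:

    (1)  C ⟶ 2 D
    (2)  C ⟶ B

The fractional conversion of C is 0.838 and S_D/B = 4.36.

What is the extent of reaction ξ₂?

Conversion of C: C consumed = 0.838 × 749 = 627.7 lbmol/h = 1ξ₁ + 1ξ₂.
Selectivity: 2ξ₁ / (1ξ₂) = 4.36 → ξ₁ = 2.18 ξ₂.
Substitute: (1·2.18 + 1) ξ₂ = 627.7 → ξ₂ = 197.4 lbmol/h, ξ₁ = 430.3 lbmol/h.
Outlet amounts (n = n₀ + Σ ν·ξ):
  C: 749 − 1(430.3) − 1(197.4) = 121.3
  D: 0 + 2(430.3) = 860.6
  B: 0 + 1(197.4) = 197.4

ξ₂ = 197 lbmol/h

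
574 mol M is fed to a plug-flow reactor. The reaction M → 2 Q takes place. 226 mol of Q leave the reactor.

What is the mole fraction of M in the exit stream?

0.671

For Q: n = n₀ + 2ξ → 226 = 0 + 2ξ, giving ξ = 113 mol.
Outlet amounts (n = n₀ + ν ξ):
  M: 574 − 1(113) = 461
  Q: 0 + 2(113) = 226
Total out = 687 mol; y_M = 461 / 687 = 0.671.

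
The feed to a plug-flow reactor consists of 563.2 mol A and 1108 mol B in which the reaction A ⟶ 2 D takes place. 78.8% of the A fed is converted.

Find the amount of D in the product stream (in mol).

A reacted = 0.788 × 563.2 = 443.8 mol; ν_A = −1, so ξ = 443.8/1 = 443.8 mol.
Outlet amounts (n = n₀ + ν ξ):
  A: 563.2 − 1(443.8) = 119.4
  D: 0 + 2(443.8) = 887.6
  B: 1108 (inert)

888 mol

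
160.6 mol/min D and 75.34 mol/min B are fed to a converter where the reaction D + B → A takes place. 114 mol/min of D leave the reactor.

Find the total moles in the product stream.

189 mol/min

For D: n = n₀ − 1ξ → 114 = 160.6 − 1ξ, giving ξ = 46.6 mol/min.
Outlet amounts (n = n₀ + ν ξ):
  D: 160.6 − 1(46.6) = 114
  B: 75.34 − 1(46.6) = 28.74
  A: 0 + 1(46.6) = 46.6
Total out = 114 + 28.74 + 46.6 = 189.3 mol/min.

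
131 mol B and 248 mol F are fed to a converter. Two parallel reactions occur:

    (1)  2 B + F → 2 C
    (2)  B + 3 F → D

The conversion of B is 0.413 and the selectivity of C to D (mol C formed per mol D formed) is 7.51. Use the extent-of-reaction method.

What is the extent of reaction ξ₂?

Conversion of B: B consumed = 0.413 × 131 = 54.1 mol = 2ξ₁ + 1ξ₂.
Selectivity: 2ξ₁ / (1ξ₂) = 7.51 → ξ₁ = 3.755 ξ₂.
Substitute: (2·3.755 + 1) ξ₂ = 54.1 → ξ₂ = 6.358 mol, ξ₁ = 23.87 mol.
Outlet amounts (n = n₀ + Σ ν·ξ):
  B: 131 − 2(23.87) − 1(6.358) = 76.9
  F: 248 − 1(23.87) − 3(6.358) = 205.1
  C: 0 + 2(23.87) = 47.75
  D: 0 + 1(6.358) = 6.358

ξ₂ = 6.36 mol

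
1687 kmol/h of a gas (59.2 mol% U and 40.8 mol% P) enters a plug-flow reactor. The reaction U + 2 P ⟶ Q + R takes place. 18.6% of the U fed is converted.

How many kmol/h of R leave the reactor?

186 kmol/h

U reacted = 0.186 × 998.7 = 185.8 kmol/h; ν_U = −1, so ξ = 185.8/1 = 185.8 kmol/h.
Outlet amounts (n = n₀ + ν ξ):
  U: 998.7 − 1(185.8) = 812.9
  P: 688.3 − 2(185.8) = 316.8
  Q: 0 + 1(185.8) = 185.8
  R: 0 + 1(185.8) = 185.8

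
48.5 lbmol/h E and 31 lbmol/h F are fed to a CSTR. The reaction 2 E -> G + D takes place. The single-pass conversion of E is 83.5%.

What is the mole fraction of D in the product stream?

E reacted = 0.835 × 48.5 = 40.5 lbmol/h; ν_E = −2, so ξ = 40.5/2 = 20.25 lbmol/h.
Outlet amounts (n = n₀ + ν ξ):
  E: 48.5 − 2(20.25) = 8.003
  G: 0 + 1(20.25) = 20.25
  D: 0 + 1(20.25) = 20.25
  F: 31 (inert)
Total out = 79.5 lbmol/h; y_D = 20.25 / 79.5 = 0.2547.

0.255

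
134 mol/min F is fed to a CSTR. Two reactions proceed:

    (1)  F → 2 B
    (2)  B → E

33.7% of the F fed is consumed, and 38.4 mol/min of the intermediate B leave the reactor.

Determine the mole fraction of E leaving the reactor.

0.29

Conversion of F: F consumed = 1ξ₁ = 0.337 × 134 → ξ₁ = 45.16 mol/min.
B balance: n_B = 0 + 2ξ₁ − 1ξ₂ = 38.4 → ξ₂ = (2·45.16 − 38.4)/1 = 51.92 mol/min.
Outlet amounts (n = n₀ + Σ ν·ξ):
  F: 134 − 1(45.16) = 88.84
  B: 0 + 2(45.16) − 1(51.92) = 38.4
  E: 0 + 1(51.92) = 51.92
Total out = 179.2 mol/min; y_E = 51.92 / 179.2 = 0.2898.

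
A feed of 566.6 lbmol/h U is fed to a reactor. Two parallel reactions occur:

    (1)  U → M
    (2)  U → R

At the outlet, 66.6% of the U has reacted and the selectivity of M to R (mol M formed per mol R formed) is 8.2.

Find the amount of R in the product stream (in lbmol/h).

Conversion of U: U consumed = 0.666 × 566.6 = 377.4 lbmol/h = 1ξ₁ + 1ξ₂.
Selectivity: 1ξ₁ / (1ξ₂) = 8.2 → ξ₁ = 8.2 ξ₂.
Substitute: (1·8.2 + 1) ξ₂ = 377.4 → ξ₂ = 41.02 lbmol/h, ξ₁ = 336.3 lbmol/h.
Outlet amounts (n = n₀ + Σ ν·ξ):
  U: 566.6 − 1(336.3) − 1(41.02) = 189.2
  M: 0 + 1(336.3) = 336.3
  R: 0 + 1(41.02) = 41.02

41 lbmol/h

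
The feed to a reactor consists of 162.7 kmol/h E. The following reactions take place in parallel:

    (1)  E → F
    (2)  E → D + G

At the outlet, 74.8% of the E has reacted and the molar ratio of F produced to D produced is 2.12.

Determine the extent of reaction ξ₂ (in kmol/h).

Conversion of E: E consumed = 0.748 × 162.7 = 121.7 kmol/h = 1ξ₁ + 1ξ₂.
Selectivity: 1ξ₁ / (1ξ₂) = 2.12 → ξ₁ = 2.12 ξ₂.
Substitute: (1·2.12 + 1) ξ₂ = 121.7 → ξ₂ = 39.01 kmol/h, ξ₁ = 82.69 kmol/h.
Outlet amounts (n = n₀ + Σ ν·ξ):
  E: 162.7 − 1(82.69) − 1(39.01) = 41
  F: 0 + 1(82.69) = 82.69
  D: 0 + 1(39.01) = 39.01
  G: 0 + 1(39.01) = 39.01

ξ₂ = 39 kmol/h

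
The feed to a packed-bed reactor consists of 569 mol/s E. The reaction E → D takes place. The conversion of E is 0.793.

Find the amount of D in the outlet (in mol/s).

E reacted = 0.793 × 569 = 451.2 mol/s; ν_E = −1, so ξ = 451.2/1 = 451.2 mol/s.
Outlet amounts (n = n₀ + ν ξ):
  E: 569 − 1(451.2) = 117.8
  D: 0 + 1(451.2) = 451.2

451 mol/s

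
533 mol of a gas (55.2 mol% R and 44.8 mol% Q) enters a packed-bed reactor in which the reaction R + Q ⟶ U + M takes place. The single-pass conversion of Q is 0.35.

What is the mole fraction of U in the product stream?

Q reacted = 0.35 × 238.8 = 83.57 mol; ν_Q = −1, so ξ = 83.57/1 = 83.57 mol.
Outlet amounts (n = n₀ + ν ξ):
  R: 294.2 − 1(83.57) = 210.6
  Q: 238.8 − 1(83.57) = 155.2
  U: 0 + 1(83.57) = 83.57
  M: 0 + 1(83.57) = 83.57
Total out = 533 mol; y_U = 83.57 / 533 = 0.1568.

0.157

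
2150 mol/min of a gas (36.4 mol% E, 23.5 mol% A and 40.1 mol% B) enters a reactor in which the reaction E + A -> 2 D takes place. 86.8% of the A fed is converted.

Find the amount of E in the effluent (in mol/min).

344 mol/min

A reacted = 0.868 × 505.2 = 438.6 mol/min; ν_A = −1, so ξ = 438.6/1 = 438.6 mol/min.
Outlet amounts (n = n₀ + ν ξ):
  E: 782.6 − 1(438.6) = 344
  A: 505.2 − 1(438.6) = 66.69
  D: 0 + 2(438.6) = 877.1
  B: 862.1 (inert)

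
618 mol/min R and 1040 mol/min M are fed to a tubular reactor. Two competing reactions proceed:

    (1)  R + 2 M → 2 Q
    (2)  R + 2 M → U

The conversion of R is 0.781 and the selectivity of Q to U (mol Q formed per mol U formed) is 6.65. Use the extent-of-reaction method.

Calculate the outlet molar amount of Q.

Conversion of R: R consumed = 0.781 × 618 = 482.7 mol/min = 1ξ₁ + 1ξ₂.
Selectivity: 2ξ₁ / (1ξ₂) = 6.65 → ξ₁ = 3.325 ξ₂.
Substitute: (1·3.325 + 1) ξ₂ = 482.7 → ξ₂ = 111.6 mol/min, ξ₁ = 371.1 mol/min.
Outlet amounts (n = n₀ + Σ ν·ξ):
  R: 618 − 1(371.1) − 1(111.6) = 135.3
  M: 1040 − 2(371.1) − 2(111.6) = 74.68
  Q: 0 + 2(371.1) = 742.1
  U: 0 + 1(111.6) = 111.6

742 mol/min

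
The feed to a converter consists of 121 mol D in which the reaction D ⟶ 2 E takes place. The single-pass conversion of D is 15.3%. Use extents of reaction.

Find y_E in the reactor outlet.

D reacted = 0.153 × 121 = 18.51 mol; ν_D = −1, so ξ = 18.51/1 = 18.51 mol.
Outlet amounts (n = n₀ + ν ξ):
  D: 121 − 1(18.51) = 102.5
  E: 0 + 2(18.51) = 37.03
Total out = 139.5 mol; y_E = 37.03 / 139.5 = 0.2654.

0.265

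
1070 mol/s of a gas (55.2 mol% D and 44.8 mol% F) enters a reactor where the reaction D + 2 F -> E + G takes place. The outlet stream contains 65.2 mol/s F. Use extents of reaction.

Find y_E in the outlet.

0.24

For F: n = n₀ − 2ξ → 65.2 = 479.4 − 2ξ, giving ξ = 207.1 mol/s.
Outlet amounts (n = n₀ + ν ξ):
  D: 590.6 − 1(207.1) = 383.6
  F: 479.4 − 2(207.1) = 65.2
  E: 0 + 1(207.1) = 207.1
  G: 0 + 1(207.1) = 207.1
Total out = 862.9 mol/s; y_E = 207.1 / 862.9 = 0.24.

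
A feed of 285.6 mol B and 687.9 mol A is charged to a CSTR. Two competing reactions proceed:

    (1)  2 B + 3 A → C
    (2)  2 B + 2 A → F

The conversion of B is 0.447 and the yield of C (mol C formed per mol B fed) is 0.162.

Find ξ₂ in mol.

Yield of C: 1ξ₁ / 285.6 = 0.162 → ξ₁ = 46.27 mol.
Conversion of B: 2ξ₁ + 2ξ₂ = 0.447 × 285.6 = 127.7 → ξ₂ = 17.56 mol.
Outlet amounts (n = n₀ + Σ ν·ξ):
  B: 285.6 − 2(46.27) − 2(17.56) = 157.9
  A: 687.9 − 3(46.27) − 2(17.56) = 514
  C: 0 + 1(46.27) = 46.27
  F: 0 + 1(17.56) = 17.56

ξ₂ = 17.6 mol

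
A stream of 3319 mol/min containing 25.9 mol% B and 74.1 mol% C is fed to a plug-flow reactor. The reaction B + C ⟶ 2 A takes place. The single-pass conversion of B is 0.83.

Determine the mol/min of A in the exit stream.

B reacted = 0.83 × 859.6 = 713.5 mol/min; ν_B = −1, so ξ = 713.5/1 = 713.5 mol/min.
Outlet amounts (n = n₀ + ν ξ):
  B: 859.6 − 1(713.5) = 146.1
  C: 2459 − 1(713.5) = 1746
  A: 0 + 2(713.5) = 1427

1430 mol/min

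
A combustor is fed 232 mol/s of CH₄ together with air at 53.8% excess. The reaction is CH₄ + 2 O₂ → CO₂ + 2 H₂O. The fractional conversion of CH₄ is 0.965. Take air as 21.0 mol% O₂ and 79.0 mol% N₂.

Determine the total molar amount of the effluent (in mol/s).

3630 mol/s

Stoichiometric O₂ = 2 × 232 = 464 mol/s; O₂ fed = 464 × 1.538 = 713.6 mol/s.
N₂ fed = 713.6 × 79/21 = 2685 mol/s.
Fuel reacted = 0.965 × 232 → ξ = 223.9 mol/s.
Outlet (n = n₀ + ν ξ):
  CH₄: 232 − 1(223.9) = 8.12
  O₂: 713.6 − 2(223.9) = 265.9
  N₂: 2685 (inert)
  CO₂: 0 + 1(223.9) = 223.9
  H₂O: 0 + 2(223.9) = 447.8
Total out = 8.12 + 265.9 + 2685 + 223.9 + 447.8 = 3630 mol/s.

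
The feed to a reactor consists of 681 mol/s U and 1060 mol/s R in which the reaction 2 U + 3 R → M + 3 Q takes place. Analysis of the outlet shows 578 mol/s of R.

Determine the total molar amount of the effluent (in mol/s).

For R: n = n₀ − 3ξ → 578 = 1060 − 3ξ, giving ξ = 160.7 mol/s.
Outlet amounts (n = n₀ + ν ξ):
  U: 681 − 2(160.7) = 359.7
  R: 1060 − 3(160.7) = 578
  M: 0 + 1(160.7) = 160.7
  Q: 0 + 3(160.7) = 482
Total out = 359.7 + 578 + 160.7 + 482 = 1580 mol/s.

1580 mol/s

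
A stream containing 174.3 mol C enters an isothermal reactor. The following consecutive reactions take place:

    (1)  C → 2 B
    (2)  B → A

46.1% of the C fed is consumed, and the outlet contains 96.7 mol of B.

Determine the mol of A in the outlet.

Conversion of C: C consumed = 1ξ₁ = 0.461 × 174.3 → ξ₁ = 80.35 mol.
B balance: n_B = 0 + 2ξ₁ − 1ξ₂ = 96.7 → ξ₂ = (2·80.35 − 96.7)/1 = 64 mol.
Outlet amounts (n = n₀ + Σ ν·ξ):
  C: 174.3 − 1(80.35) = 93.95
  B: 0 + 2(80.35) − 1(64) = 96.7
  A: 0 + 1(64) = 64

64 mol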